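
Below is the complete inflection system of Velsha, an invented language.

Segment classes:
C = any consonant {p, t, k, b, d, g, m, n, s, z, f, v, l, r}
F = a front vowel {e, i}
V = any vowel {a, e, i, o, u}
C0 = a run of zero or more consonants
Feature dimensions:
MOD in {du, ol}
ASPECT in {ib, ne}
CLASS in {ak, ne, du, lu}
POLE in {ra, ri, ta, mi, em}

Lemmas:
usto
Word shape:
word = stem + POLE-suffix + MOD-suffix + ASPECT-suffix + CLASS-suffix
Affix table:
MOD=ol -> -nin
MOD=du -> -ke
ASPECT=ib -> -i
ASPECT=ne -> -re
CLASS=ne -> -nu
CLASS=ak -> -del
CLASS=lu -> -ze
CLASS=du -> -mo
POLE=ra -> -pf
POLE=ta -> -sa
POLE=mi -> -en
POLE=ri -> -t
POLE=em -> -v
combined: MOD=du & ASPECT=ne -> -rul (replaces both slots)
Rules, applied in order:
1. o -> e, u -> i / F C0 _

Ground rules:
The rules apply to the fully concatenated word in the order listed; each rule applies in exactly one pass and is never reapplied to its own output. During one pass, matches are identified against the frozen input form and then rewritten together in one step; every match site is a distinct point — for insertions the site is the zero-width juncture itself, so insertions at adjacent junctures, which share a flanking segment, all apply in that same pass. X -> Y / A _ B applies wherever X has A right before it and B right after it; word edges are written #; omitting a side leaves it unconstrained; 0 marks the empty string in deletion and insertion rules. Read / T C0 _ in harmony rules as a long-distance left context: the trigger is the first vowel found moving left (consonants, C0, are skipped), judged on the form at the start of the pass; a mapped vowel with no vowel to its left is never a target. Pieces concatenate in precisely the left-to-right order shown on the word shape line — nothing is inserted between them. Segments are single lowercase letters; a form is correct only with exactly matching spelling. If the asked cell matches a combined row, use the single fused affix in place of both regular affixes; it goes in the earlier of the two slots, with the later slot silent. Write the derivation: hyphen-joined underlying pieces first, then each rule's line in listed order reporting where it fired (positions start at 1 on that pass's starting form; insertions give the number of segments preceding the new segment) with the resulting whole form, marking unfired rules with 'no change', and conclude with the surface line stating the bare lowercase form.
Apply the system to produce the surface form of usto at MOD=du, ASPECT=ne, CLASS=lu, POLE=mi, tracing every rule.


underlying: usto-en-rul-ze
1. o -> e, u -> i / F C0 _: fires at position(s) 8: ustoenrilze
surface: ustoenrilze


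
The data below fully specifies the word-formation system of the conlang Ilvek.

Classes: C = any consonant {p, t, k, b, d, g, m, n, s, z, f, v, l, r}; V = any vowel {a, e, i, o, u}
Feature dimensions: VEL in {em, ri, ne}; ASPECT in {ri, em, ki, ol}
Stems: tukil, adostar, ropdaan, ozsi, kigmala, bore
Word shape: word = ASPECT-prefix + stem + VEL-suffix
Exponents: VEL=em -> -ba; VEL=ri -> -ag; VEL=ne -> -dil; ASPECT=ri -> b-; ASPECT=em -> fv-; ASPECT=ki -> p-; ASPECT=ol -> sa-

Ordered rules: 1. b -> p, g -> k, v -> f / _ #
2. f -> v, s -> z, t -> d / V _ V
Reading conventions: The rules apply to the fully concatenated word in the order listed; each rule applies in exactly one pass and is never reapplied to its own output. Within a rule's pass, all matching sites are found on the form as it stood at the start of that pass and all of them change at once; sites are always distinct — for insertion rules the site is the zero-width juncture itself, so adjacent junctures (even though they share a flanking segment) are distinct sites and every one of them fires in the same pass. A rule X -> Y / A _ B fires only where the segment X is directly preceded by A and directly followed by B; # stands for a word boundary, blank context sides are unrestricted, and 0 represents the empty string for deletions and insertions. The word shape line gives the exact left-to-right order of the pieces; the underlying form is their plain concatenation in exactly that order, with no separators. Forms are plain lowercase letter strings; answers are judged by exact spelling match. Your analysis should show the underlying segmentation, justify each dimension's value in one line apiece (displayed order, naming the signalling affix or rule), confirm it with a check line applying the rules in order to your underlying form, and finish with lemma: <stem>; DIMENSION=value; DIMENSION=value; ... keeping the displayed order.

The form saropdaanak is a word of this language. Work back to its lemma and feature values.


underlying: sa-ropdaan-ag
VEL=ri - signalled by the affix -ag
ASPECT=ol - signalled by the affix sa-
check: saropdaanag -> saropdaanak -> saropdaanak
lemma: ropdaan; VEL=ri; ASPECT=ol


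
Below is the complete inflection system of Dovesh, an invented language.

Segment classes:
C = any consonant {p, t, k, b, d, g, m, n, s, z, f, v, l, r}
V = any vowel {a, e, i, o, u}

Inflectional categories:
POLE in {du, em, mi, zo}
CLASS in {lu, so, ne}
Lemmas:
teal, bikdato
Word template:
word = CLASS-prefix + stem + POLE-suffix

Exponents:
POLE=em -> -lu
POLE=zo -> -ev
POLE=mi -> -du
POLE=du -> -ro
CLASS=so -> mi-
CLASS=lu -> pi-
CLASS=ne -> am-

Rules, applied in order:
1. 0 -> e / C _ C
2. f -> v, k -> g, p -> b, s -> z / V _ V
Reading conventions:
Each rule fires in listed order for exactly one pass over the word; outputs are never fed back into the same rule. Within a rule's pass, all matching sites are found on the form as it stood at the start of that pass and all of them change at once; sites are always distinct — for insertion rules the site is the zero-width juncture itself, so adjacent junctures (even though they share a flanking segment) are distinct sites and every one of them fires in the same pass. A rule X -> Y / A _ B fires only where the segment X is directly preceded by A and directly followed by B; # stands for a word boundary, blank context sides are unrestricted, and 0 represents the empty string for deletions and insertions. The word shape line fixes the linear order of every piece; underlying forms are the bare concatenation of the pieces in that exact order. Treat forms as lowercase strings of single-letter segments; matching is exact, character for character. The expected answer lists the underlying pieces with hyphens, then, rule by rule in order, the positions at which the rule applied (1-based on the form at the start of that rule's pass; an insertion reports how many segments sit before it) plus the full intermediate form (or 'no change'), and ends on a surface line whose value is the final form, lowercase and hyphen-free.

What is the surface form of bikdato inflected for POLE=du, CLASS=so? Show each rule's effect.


underlying: mi-bikdato-ro
1. 0 -> e / C _ C: inserts after position(s) 5: mibikedatoro
2. f -> v, k -> g, p -> b, s -> z / V _ V: fires at position(s) 5: mibigedatoro
surface: mibigedatoro


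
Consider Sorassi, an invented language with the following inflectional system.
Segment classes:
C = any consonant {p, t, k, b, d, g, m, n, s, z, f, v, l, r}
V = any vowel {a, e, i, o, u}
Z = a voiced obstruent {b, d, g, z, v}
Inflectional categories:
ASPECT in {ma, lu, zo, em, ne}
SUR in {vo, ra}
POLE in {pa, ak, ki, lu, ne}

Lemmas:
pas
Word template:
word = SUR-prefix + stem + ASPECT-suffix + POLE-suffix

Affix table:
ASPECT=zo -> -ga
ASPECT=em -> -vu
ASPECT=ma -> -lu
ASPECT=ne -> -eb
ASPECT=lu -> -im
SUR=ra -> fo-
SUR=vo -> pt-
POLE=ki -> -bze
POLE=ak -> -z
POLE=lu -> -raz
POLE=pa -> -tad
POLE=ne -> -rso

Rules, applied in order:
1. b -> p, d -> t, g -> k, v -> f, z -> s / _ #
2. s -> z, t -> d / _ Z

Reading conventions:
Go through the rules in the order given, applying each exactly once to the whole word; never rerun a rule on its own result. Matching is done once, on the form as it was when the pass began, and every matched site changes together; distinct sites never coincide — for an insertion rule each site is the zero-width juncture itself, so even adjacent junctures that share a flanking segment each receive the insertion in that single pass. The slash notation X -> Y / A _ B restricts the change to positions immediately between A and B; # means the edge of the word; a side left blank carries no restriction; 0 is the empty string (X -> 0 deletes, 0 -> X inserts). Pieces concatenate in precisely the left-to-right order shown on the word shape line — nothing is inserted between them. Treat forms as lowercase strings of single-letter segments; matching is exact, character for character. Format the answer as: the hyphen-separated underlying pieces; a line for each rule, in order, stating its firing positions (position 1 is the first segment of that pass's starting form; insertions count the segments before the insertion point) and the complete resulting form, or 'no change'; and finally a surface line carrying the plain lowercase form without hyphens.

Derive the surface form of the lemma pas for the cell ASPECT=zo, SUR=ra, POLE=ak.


underlying: fo-pas-ga-z
1. b -> p, d -> t, g -> k, v -> f, z -> s / _ #: fires at position(s) 8: fopasgas
2. s -> z, t -> d / _ Z: fires at position(s) 5: fopazgas
surface: fopazgas


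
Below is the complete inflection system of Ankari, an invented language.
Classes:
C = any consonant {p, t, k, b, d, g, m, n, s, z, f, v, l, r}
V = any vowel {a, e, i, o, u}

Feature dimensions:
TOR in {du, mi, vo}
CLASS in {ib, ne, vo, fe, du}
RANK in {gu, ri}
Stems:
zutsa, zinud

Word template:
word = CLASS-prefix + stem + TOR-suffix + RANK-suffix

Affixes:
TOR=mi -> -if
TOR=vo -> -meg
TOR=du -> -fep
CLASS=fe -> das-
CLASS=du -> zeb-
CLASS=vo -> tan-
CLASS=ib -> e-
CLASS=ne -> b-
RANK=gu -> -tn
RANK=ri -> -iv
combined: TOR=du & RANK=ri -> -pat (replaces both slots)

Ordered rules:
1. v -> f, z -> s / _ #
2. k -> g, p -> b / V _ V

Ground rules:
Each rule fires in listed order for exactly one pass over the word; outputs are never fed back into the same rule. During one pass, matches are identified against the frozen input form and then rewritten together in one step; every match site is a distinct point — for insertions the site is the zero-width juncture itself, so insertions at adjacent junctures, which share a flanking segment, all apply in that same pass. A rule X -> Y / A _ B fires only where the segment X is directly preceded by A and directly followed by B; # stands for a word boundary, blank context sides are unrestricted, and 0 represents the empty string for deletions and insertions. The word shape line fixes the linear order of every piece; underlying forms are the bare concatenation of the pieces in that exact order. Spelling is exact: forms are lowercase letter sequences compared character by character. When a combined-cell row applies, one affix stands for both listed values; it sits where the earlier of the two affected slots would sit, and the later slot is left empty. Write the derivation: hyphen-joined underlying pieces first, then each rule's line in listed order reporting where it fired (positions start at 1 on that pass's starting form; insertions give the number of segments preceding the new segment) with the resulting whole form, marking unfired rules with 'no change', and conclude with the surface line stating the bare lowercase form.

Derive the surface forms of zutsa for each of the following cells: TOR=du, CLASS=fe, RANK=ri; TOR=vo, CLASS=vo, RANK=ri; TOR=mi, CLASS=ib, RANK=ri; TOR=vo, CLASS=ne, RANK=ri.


cell TOR=du, CLASS=fe, RANK=ri:
underlying: das-zutsa-pat
1. v -> f, z -> s / _ #: no change
2. k -> g, p -> b / V _ V: fires at position(s) 9: daszutsabat
surface: daszutsabat

cell TOR=vo, CLASS=vo, RANK=ri:
underlying: tan-zutsa-meg-iv
1. v -> f, z -> s / _ #: fires at position(s) 13: tanzutsamegif
2. k -> g, p -> b / V _ V: no change
surface: tanzutsamegif

cell TOR=mi, CLASS=ib, RANK=ri:
underlying: e-zutsa-if-iv
1. v -> f, z -> s / _ #: fires at position(s) 10: ezutsaifif
2. k -> g, p -> b / V _ V: no change
surface: ezutsaifif

cell TOR=vo, CLASS=ne, RANK=ri:
underlying: b-zutsa-meg-iv
1. v -> f, z -> s / _ #: fires at position(s) 11: bzutsamegif
2. k -> g, p -> b / V _ V: no change
surface: bzutsamegif


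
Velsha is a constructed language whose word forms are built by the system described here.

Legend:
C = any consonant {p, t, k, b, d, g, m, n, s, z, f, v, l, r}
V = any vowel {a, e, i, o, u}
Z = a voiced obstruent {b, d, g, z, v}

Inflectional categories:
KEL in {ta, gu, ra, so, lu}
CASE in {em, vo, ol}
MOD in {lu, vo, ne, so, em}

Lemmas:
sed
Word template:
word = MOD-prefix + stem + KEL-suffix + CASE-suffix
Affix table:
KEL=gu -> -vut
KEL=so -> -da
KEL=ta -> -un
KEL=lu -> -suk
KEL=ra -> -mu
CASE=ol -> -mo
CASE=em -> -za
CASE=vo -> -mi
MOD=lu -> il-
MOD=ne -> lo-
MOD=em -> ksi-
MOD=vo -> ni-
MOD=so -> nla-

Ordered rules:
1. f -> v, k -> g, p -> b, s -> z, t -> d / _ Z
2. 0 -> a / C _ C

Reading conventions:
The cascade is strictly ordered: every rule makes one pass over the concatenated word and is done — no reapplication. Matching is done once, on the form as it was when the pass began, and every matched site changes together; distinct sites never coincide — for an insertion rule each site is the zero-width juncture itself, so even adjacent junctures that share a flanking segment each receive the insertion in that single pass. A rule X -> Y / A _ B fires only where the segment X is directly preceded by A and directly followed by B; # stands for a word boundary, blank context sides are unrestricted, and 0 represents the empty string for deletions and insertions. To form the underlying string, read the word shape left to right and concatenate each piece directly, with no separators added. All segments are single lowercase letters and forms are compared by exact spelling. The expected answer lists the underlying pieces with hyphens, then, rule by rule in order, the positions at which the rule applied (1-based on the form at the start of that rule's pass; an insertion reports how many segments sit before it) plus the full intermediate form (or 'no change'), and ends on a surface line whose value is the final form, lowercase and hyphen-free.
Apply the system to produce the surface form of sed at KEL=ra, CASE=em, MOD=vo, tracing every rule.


underlying: ni-sed-mu-za
1. f -> v, k -> g, p -> b, s -> z, t -> d / _ Z: no change
2. 0 -> a / C _ C: inserts after position(s) 5: nisedamuza
surface: nisedamuza


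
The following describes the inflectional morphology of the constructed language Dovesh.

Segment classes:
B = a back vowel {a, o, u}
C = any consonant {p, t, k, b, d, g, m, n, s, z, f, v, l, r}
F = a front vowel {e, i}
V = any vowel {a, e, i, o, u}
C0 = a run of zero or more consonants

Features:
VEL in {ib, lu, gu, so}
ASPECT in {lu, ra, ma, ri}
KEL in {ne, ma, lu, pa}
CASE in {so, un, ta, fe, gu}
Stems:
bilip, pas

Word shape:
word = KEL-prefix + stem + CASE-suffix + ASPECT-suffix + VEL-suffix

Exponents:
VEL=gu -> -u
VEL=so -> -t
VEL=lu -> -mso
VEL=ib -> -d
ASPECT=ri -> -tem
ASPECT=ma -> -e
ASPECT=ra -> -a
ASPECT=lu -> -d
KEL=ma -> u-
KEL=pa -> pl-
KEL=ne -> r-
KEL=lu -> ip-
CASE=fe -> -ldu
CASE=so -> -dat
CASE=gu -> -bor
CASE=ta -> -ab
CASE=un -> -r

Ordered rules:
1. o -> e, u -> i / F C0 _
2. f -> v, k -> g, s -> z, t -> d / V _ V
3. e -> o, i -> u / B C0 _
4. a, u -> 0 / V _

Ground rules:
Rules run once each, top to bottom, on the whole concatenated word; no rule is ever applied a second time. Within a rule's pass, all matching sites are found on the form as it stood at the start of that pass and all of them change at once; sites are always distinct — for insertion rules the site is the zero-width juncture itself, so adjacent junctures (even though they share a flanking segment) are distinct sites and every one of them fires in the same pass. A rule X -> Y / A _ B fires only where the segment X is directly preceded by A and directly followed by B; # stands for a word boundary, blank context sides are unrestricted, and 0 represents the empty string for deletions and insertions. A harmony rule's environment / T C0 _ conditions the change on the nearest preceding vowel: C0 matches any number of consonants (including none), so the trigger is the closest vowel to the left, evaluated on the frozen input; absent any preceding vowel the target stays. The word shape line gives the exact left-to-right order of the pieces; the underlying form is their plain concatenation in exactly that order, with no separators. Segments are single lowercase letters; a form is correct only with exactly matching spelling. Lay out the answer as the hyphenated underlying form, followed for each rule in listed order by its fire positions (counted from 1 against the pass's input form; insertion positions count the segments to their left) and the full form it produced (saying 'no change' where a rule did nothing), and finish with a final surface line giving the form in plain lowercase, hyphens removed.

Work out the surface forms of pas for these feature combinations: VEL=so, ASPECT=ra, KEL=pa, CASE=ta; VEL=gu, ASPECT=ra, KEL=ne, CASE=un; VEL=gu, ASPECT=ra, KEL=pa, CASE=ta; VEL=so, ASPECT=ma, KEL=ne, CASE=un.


cell VEL=so, ASPECT=ra, KEL=pa, CASE=ta:
underlying: pl-pas-ab-a-t
1. o -> e, u -> i / F C0 _: no change
2. f -> v, k -> g, s -> z, t -> d / V _ V: fires at position(s) 5: plpazabat
3. e -> o, i -> u / B C0 _: no change
4. a, u -> 0 / V _: no change
surface: plpazabat

cell VEL=gu, ASPECT=ra, KEL=ne, CASE=un:
underlying: r-pas-r-a-u
1. o -> e, u -> i / F C0 _: no change
2. f -> v, k -> g, s -> z, t -> d / V _ V: no change
3. e -> o, i -> u / B C0 _: no change
4. a, u -> 0 / V _: fires at position(s) 7: rpasra
surface: rpasra

cell VEL=gu, ASPECT=ra, KEL=pa, CASE=ta:
underlying: pl-pas-ab-a-u
1. o -> e, u -> i / F C0 _: no change
2. f -> v, k -> g, s -> z, t -> d / V _ V: fires at position(s) 5: plpazabau
3. e -> o, i -> u / B C0 _: no change
4. a, u -> 0 / V _: fires at position(s) 9: plpazaba
surface: plpazaba

cell VEL=so, ASPECT=ma, KEL=ne, CASE=un:
underlying: r-pas-r-e-t
1. o -> e, u -> i / F C0 _: no change
2. f -> v, k -> g, s -> z, t -> d / V _ V: no change
3. e -> o, i -> u / B C0 _: fires at position(s) 6: rpasrot
4. a, u -> 0 / V _: no change
surface: rpasrot


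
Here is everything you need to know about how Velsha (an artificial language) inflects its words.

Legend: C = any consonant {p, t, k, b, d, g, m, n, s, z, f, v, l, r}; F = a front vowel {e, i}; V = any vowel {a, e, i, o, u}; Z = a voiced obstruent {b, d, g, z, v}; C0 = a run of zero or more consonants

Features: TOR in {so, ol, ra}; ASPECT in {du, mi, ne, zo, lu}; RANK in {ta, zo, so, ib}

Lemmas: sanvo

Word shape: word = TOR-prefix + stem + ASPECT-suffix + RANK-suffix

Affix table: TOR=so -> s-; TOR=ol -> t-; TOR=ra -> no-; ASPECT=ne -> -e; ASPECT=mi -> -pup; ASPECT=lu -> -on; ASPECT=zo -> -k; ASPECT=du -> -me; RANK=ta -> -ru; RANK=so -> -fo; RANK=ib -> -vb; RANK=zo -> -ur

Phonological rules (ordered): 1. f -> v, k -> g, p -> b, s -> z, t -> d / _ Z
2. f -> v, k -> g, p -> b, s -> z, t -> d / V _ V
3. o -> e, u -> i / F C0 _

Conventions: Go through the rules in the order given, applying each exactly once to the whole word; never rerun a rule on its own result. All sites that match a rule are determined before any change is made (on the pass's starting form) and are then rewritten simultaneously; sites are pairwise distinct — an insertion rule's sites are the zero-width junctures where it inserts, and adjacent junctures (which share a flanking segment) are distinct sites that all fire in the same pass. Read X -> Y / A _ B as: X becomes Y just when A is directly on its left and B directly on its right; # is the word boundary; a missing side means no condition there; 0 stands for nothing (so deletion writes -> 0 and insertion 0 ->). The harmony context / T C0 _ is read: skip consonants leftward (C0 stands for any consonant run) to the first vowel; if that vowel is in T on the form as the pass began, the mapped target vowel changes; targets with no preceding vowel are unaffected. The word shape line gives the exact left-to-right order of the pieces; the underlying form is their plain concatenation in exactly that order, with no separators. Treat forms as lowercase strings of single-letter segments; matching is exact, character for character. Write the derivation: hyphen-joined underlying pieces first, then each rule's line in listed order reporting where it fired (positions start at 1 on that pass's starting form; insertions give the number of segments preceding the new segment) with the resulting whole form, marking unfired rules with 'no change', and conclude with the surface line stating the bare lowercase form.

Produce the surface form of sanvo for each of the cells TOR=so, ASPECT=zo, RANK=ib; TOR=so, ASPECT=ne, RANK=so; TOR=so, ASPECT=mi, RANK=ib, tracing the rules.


cell TOR=so, ASPECT=zo, RANK=ib:
underlying: s-sanvo-k-vb
1. f -> v, k -> g, p -> b, s -> z, t -> d / _ Z: fires at position(s) 7: ssanvogvb
2. f -> v, k -> g, p -> b, s -> z, t -> d / V _ V: no change
3. o -> e, u -> i / F C0 _: no change
surface: ssanvogvb

cell TOR=so, ASPECT=ne, RANK=so:
underlying: s-sanvo-e-fo
1. f -> v, k -> g, p -> b, s -> z, t -> d / _ Z: no change
2. f -> v, k -> g, p -> b, s -> z, t -> d / V _ V: fires at position(s) 8: ssanvoevo
3. o -> e, u -> i / F C0 _: fires at position(s) 9: ssanvoeve
surface: ssanvoeve

cell TOR=so, ASPECT=mi, RANK=ib:
underlying: s-sanvo-pup-vb
1. f -> v, k -> g, p -> b, s -> z, t -> d / _ Z: fires at position(s) 9: ssanvopubvb
2. f -> v, k -> g, p -> b, s -> z, t -> d / V _ V: fires at position(s) 7: ssanvobubvb
3. o -> e, u -> i / F C0 _: no change
surface: ssanvobubvb


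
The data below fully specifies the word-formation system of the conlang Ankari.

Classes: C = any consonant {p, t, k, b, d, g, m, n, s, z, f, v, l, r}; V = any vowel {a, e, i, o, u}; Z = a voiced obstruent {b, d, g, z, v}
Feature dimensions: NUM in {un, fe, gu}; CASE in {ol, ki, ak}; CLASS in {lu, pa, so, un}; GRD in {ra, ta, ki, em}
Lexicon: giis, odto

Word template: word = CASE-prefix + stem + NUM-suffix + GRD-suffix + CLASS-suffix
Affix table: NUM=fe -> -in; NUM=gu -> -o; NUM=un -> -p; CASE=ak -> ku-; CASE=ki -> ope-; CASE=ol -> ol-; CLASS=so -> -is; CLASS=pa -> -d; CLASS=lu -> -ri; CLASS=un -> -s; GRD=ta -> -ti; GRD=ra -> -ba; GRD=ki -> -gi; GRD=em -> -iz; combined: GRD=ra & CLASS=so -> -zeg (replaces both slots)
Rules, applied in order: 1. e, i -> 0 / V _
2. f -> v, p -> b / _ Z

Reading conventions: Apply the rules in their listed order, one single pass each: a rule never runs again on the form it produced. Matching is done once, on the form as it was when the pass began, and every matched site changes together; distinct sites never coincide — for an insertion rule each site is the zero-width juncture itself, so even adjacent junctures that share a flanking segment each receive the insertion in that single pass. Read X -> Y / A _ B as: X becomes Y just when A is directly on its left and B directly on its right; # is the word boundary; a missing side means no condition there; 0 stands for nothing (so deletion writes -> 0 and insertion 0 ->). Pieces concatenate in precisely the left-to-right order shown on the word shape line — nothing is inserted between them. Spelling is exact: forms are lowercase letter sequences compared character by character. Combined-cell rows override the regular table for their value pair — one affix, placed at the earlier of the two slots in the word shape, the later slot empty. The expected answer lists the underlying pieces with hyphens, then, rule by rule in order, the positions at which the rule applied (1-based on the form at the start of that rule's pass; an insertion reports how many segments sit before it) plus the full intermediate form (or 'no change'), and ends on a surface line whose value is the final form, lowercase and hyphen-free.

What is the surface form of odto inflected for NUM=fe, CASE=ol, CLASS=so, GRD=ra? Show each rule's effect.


underlying: ol-odto-in-zeg
1. e, i -> 0 / V _: fires at position(s) 7: olodtonzeg
2. f -> v, p -> b / _ Z: no change
surface: olodtonzeg


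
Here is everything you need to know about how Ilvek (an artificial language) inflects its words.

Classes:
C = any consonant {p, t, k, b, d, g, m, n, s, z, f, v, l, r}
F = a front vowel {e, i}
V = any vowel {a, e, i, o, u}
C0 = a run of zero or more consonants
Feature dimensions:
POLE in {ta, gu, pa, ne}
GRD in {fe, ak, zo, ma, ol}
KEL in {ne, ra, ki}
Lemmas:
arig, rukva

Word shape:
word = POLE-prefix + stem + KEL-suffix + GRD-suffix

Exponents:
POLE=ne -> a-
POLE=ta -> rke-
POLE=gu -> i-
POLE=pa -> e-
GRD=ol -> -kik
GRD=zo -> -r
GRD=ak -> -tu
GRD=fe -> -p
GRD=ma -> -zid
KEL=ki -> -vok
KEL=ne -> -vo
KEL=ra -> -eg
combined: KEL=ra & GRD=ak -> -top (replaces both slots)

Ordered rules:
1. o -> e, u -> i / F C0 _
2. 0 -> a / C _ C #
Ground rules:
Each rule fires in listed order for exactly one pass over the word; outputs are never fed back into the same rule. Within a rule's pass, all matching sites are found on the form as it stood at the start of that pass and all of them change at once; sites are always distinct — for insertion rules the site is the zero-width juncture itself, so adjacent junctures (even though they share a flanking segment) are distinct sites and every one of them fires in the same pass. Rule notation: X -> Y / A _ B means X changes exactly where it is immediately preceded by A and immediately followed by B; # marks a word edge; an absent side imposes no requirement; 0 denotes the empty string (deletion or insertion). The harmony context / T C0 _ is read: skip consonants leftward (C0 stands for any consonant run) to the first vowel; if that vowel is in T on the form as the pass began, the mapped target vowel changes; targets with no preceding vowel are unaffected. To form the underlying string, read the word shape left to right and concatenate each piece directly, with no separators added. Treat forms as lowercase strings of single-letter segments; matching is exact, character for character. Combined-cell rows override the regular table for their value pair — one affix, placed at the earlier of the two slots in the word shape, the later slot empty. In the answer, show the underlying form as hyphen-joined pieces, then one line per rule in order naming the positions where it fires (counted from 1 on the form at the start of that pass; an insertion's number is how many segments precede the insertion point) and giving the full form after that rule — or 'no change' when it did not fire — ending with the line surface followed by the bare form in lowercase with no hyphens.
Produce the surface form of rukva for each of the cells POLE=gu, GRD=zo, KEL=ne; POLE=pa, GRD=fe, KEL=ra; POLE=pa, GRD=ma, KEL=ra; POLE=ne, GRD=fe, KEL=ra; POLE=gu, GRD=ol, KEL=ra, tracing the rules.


cell POLE=gu, GRD=zo, KEL=ne:
underlying: i-rukva-vo-r
1. o -> e, u -> i / F C0 _: fires at position(s) 3: irikvavor
2. 0 -> a / C _ C #: no change
surface: irikvavor

cell POLE=pa, GRD=fe, KEL=ra:
underlying: e-rukva-eg-p
1. o -> e, u -> i / F C0 _: fires at position(s) 3: erikvaegp
2. 0 -> a / C _ C #: inserts after position(s) 8: erikvaegap
surface: erikvaegap

cell POLE=pa, GRD=ma, KEL=ra:
underlying: e-rukva-eg-zid
1. o -> e, u -> i / F C0 _: fires at position(s) 3: erikvaegzid
2. 0 -> a / C _ C #: no change
surface: erikvaegzid

cell POLE=ne, GRD=fe, KEL=ra:
underlying: a-rukva-eg-p
1. o -> e, u -> i / F C0 _: no change
2. 0 -> a / C _ C #: inserts after position(s) 8: arukvaegap
surface: arukvaegap

cell POLE=gu, GRD=ol, KEL=ra:
underlying: i-rukva-eg-kik
1. o -> e, u -> i / F C0 _: fires at position(s) 3: irikvaegkik
2. 0 -> a / C _ C #: no change
surface: irikvaegkik


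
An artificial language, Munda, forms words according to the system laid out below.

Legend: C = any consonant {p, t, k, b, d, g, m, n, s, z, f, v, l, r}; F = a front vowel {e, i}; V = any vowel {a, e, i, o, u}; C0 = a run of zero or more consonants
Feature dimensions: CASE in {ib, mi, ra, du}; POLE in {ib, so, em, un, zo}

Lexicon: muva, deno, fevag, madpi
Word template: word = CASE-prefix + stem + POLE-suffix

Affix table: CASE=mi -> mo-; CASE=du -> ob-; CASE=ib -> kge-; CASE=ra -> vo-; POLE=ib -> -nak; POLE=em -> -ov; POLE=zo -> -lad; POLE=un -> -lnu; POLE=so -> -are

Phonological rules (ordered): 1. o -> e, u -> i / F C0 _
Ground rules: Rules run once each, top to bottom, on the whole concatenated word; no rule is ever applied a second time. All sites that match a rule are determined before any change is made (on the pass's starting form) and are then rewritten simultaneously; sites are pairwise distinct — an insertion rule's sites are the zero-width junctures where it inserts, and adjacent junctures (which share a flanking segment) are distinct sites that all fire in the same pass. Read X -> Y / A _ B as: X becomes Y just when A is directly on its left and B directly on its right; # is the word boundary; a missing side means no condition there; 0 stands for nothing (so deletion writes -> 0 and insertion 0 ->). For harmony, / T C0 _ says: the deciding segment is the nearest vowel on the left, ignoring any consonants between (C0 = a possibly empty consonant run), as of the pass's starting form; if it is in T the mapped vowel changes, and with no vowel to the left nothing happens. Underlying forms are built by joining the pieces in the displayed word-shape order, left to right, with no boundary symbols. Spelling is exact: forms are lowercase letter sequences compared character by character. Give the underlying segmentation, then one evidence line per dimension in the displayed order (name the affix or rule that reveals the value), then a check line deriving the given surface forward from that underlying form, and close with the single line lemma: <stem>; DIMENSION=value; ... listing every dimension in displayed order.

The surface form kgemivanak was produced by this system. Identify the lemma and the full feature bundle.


underlying: kge-muva-nak
CASE=ib - signalled by the affix kge-
POLE=ib - signalled by the affix -nak
check: kgemuvanak -> kgemivanak
lemma: muva; CASE=ib; POLE=ib


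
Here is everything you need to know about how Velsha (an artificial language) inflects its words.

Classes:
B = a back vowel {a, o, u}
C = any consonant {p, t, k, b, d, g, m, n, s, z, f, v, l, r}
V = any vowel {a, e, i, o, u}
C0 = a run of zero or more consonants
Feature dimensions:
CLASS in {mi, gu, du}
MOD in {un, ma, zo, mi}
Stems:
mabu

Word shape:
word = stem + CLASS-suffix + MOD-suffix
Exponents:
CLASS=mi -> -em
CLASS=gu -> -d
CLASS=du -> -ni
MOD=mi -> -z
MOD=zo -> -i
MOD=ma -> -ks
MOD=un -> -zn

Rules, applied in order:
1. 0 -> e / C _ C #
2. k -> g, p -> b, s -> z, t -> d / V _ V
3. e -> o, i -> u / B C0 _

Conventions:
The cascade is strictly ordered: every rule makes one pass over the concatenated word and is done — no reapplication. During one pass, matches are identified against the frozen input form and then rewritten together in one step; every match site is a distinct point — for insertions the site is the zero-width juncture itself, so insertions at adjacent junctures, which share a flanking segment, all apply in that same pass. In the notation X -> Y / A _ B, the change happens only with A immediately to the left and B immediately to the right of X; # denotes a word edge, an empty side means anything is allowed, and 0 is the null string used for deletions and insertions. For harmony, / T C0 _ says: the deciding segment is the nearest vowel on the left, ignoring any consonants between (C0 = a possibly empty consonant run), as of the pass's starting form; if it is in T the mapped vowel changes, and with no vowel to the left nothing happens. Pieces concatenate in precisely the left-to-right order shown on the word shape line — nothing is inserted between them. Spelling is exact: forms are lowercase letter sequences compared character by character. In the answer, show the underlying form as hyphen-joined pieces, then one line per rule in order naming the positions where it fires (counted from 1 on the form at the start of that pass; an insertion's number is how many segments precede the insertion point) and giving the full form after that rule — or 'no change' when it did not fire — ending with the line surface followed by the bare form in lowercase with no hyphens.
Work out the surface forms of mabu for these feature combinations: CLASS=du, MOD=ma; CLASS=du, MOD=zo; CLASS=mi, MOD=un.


cell CLASS=du, MOD=ma:
underlying: mabu-ni-ks
1. 0 -> e / C _ C #: inserts after position(s) 7: mabunikes
2. k -> g, p -> b, s -> z, t -> d / V _ V: fires at position(s) 7: mabuniges
3. e -> o, i -> u / B C0 _: fires at position(s) 6: mabunuges
surface: mabunuges

cell CLASS=du, MOD=zo:
underlying: mabu-ni-i
1. 0 -> e / C _ C #: no change
2. k -> g, p -> b, s -> z, t -> d / V _ V: no change
3. e -> o, i -> u / B C0 _: fires at position(s) 6: mabunui
surface: mabunui

cell CLASS=mi, MOD=un:
underlying: mabu-em-zn
1. 0 -> e / C _ C #: inserts after position(s) 7: mabuemzen
2. k -> g, p -> b, s -> z, t -> d / V _ V: no change
3. e -> o, i -> u / B C0 _: fires at position(s) 5: mabuomzen
surface: mabuomzen


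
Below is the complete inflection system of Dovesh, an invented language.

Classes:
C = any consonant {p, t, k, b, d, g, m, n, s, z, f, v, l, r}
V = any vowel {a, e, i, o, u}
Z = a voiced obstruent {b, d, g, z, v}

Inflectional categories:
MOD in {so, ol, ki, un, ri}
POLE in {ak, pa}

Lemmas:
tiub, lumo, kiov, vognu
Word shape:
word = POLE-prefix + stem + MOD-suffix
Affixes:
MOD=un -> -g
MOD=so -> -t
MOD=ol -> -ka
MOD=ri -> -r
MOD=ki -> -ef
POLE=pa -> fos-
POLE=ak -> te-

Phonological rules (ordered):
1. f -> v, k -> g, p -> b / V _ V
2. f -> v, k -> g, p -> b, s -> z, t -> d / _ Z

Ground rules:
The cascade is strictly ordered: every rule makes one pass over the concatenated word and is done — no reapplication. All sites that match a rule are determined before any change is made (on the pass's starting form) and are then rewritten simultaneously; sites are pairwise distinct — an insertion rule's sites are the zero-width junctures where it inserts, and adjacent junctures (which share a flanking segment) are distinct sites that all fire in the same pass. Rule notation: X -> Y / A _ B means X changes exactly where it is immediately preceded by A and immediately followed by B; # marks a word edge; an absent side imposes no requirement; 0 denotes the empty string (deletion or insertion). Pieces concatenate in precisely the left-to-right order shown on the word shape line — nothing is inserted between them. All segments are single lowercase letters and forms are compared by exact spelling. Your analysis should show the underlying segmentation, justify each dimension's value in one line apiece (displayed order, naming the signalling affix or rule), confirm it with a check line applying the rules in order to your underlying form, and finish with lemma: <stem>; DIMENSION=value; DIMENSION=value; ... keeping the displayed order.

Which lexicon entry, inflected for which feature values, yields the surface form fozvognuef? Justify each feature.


underlying: fos-vognu-ef
MOD=ki - signalled by the affix -ef
POLE=pa - signalled by the affix fos-
check: fosvognuef -> fosvognuef -> fozvognuef
lemma: vognu; MOD=ki; POLE=pa


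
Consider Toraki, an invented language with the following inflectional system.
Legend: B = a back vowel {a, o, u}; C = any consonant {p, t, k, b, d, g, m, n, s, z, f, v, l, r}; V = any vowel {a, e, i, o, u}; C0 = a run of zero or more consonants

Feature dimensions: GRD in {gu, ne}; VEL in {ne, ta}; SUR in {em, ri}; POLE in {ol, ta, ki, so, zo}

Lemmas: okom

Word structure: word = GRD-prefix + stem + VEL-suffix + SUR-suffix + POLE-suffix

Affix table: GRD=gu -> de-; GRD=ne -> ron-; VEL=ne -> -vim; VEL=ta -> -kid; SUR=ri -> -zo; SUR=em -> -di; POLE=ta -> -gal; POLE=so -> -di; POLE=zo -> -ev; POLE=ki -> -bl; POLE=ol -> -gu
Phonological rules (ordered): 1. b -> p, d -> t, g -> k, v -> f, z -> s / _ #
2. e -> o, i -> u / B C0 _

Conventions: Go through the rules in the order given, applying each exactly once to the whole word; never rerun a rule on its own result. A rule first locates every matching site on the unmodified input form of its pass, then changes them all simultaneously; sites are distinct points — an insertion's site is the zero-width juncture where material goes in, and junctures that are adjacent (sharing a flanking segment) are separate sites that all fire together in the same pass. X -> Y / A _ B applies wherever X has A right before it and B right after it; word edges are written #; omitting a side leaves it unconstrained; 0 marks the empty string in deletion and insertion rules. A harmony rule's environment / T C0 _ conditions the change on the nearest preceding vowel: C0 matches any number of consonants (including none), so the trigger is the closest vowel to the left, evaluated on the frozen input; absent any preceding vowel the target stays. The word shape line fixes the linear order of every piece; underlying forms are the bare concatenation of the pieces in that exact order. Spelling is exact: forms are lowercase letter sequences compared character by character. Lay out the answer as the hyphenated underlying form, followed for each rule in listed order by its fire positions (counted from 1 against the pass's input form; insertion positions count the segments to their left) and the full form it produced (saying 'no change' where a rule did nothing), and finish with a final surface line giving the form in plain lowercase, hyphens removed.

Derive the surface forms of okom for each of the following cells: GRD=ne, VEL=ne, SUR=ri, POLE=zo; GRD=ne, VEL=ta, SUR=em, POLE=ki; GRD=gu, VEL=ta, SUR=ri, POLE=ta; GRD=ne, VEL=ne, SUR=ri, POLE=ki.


cell GRD=ne, VEL=ne, SUR=ri, POLE=zo:
underlying: ron-okom-vim-zo-ev
1. b -> p, d -> t, g -> k, v -> f, z -> s / _ #: fires at position(s) 14: ronokomvimzoef
2. e -> o, i -> u / B C0 _: fires at position(s) 9, 13: ronokomvumzoof
surface: ronokomvumzoof

cell GRD=ne, VEL=ta, SUR=em, POLE=ki:
underlying: ron-okom-kid-di-bl
1. b -> p, d -> t, g -> k, v -> f, z -> s / _ #: no change
2. e -> o, i -> u / B C0 _: fires at position(s) 9: ronokomkuddibl
surface: ronokomkuddibl

cell GRD=gu, VEL=ta, SUR=ri, POLE=ta:
underlying: de-okom-kid-zo-gal
1. b -> p, d -> t, g -> k, v -> f, z -> s / _ #: no change
2. e -> o, i -> u / B C0 _: fires at position(s) 8: deokomkudzogal
surface: deokomkudzogal

cell GRD=ne, VEL=ne, SUR=ri, POLE=ki:
underlying: ron-okom-vim-zo-bl
1. b -> p, d -> t, g -> k, v -> f, z -> s / _ #: no change
2. e -> o, i -> u / B C0 _: fires at position(s) 9: ronokomvumzobl
surface: ronokomvumzobl


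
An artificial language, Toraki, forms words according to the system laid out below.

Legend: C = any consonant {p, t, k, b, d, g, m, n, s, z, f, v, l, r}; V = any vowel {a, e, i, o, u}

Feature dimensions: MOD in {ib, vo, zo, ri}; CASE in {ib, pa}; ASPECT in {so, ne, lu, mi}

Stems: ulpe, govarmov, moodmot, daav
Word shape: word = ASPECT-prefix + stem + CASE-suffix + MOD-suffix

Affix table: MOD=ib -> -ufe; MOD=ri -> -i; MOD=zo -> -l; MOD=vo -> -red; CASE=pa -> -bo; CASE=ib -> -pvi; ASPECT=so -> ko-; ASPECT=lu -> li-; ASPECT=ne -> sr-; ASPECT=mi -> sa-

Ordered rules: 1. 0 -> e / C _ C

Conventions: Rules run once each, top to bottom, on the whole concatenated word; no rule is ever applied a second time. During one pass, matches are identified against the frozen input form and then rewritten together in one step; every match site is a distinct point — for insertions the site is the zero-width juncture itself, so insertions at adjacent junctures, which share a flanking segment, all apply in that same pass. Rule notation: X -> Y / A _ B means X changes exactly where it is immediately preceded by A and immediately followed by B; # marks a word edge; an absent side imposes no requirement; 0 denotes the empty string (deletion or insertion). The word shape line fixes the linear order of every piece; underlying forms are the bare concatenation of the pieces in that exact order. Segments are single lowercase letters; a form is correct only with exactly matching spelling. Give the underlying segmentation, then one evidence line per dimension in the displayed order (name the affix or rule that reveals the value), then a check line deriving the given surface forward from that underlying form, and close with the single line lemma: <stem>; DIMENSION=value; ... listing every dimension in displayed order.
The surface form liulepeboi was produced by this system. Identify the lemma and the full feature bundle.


underlying: li-ulpe-bo-i
MOD=ri - signalled by the affix -i
CASE=pa - signalled by the affix -bo
ASPECT=lu - signalled by the affix li-
check: liulpeboi -> liulepeboi
lemma: ulpe; MOD=ri; CASE=pa; ASPECT=lu
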